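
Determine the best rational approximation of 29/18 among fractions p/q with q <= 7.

8/5

Expand x = 29/18 as a continued fraction with the Euclidean algorithm:
  29 = 1*18 + 11, so a_0 = 1.
  18 = 1*11 + 7, so a_1 = 1.
  11 = 1*7 + 4, so a_2 = 1.
  7 = 1*4 + 3, so a_3 = 1.
  4 = 1*3 + 1, so a_4 = 1.
  3 = 3*1 + 0, so a_5 = 3.
so x = [1; 1, 1, 1, 1, 3].
Convergents (p_i = a_i*p_{i-1} + p_{i-2}, q_i = a_i*q_{i-1} + q_{i-2} with p_{-2}=0, p_{-1}=1, q_{-2}=1, q_{-1}=0), until the denominator exceeds 7:
  i=0: a_0=1, p_0 = 1*1 + 0 = 1, q_0 = 1*0 + 1 = 1.
  i=1: a_1=1, p_1 = 1*1 + 1 = 2, q_1 = 1*1 + 0 = 1.
  i=2: a_2=1, p_2 = 1*2 + 1 = 3, q_2 = 1*1 + 1 = 2.
  i=3: a_3=1, p_3 = 1*3 + 2 = 5, q_3 = 1*2 + 1 = 3.
  i=4: a_4=1, p_4 = 1*5 + 3 = 8, q_4 = 1*3 + 2 = 5.
  i=5: a_5=3, p_5 = 3*8 + 5 = 29, q_5 = 3*5 + 3 = 18.
q_5 = 18 > 7, so the last convergent with denominator <= 7 is p_4/q_4 = 8/5.
The closest fraction with denominator <= 7 is either p_4/q_4 or the intermediate fraction (k*p_4 + p_3)/(k*q_4 + q_3) with the largest k >= 1 whose denominator stays <= 7; these approach x as k grows, and every other convergent or intermediate fraction in range is farther away.
Largest k: floor((7 - q_3)/q_4) = floor((7 - 3)/5) = 0.
Since k = 0, no intermediate fraction beyond p_4/q_4 has denominator <= 7, so the convergent 8/5 is the closest (its error is |29*5 - 8*18|/(18*5) = 1/90).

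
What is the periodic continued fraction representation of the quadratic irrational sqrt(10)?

[3; (6)]

Write x_i = (sqrt(10) + m_i)/d_i with (m_0, d_0) = (0, 1). a_0 = floor(sqrt(10)) = 3, since 3^2 = 9 <= 10 < 16 = 4^2.
Iterate m_{i+1} = d_i*a_i - m_i, d_{i+1} = (10 - m_{i+1}^2)/d_i, a_{i+1} = floor((a_0 + m_{i+1})/d_{i+1}):
  m_1 = 1*3 - 0 = 3, d_1 = (10 - 3^2)/1 = 1/1 = 1, a_1 = floor((3 + 3)/1) = 6.
  m_2 = 1*6 - 3 = 3, d_2 = (10 - 3^2)/1 = 1/1 = 1: (m_2, d_2) = (m_1, d_1) = (3, 1), so from here the quotient a_1 repeats; the period length is 1.
Hence the expansion of sqrt(10) is a_0 = 3 followed by the repeating block 6 (period 1).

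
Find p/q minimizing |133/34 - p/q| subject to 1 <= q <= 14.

Expand x = 133/34 as a continued fraction with the Euclidean algorithm:
  133 = 3*34 + 31, so a_0 = 3.
  34 = 1*31 + 3, so a_1 = 1.
  31 = 10*3 + 1, so a_2 = 10.
  3 = 3*1 + 0, so a_3 = 3.
so x = [3; 1, 10, 3].
Convergents (p_i = a_i*p_{i-1} + p_{i-2}, q_i = a_i*q_{i-1} + q_{i-2} with p_{-2}=0, p_{-1}=1, q_{-2}=1, q_{-1}=0), until the denominator exceeds 14:
  i=0: a_0=3, p_0 = 3*1 + 0 = 3, q_0 = 3*0 + 1 = 1.
  i=1: a_1=1, p_1 = 1*3 + 1 = 4, q_1 = 1*1 + 0 = 1.
  i=2: a_2=10, p_2 = 10*4 + 3 = 43, q_2 = 10*1 + 1 = 11.
  i=3: a_3=3, p_3 = 3*43 + 4 = 133, q_3 = 3*11 + 1 = 34.
q_3 = 34 > 14, so the last convergent with denominator <= 14 is p_2/q_2 = 43/11.
The closest fraction with denominator <= 14 is either p_2/q_2 or the intermediate fraction (k*p_2 + p_1)/(k*q_2 + q_1) with the largest k >= 1 whose denominator stays <= 14; these approach x as k grows, and every other convergent or intermediate fraction in range is farther away.
Largest k: floor((14 - q_1)/q_2) = floor((14 - 1)/11) = 1.
That gives (1*43 + 4)/(1*11 + 1) = 47/12.
Compare the errors: |x - 43/11| = |133*11 - 43*34|/(34*11) = 1/374, and |x - 47/12| = |133*12 - 47*34|/(34*12) = 2/408.
Cross-multiplying, 1*408 = 408 < 748 = 2*374, so 1/374 is smaller: the convergent 43/11 is closer to x than 47/12.

43/11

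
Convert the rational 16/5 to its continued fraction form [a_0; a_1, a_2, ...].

Run the Euclidean algorithm on 16 and 5; the successive quotients are the partial quotients a_0, a_1, ... (each step inverts the fractional part left over by the previous one):
  16 = 3*5 + 1, so a_0 = 3.
  5 = 5*1 + 0, so a_1 = 5.
The remainder reaches 0 after 2 divisions, so the expansion has 2 partial quotients, read off in order.

[3; 5]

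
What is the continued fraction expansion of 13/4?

[3; 4]

Run the Euclidean algorithm on 13 and 4; the successive quotients are the partial quotients a_0, a_1, ... (each step inverts the fractional part left over by the previous one):
  13 = 3*4 + 1, so a_0 = 3.
  4 = 4*1 + 0, so a_1 = 4.
The remainder reaches 0 after 2 divisions, so the expansion has 2 partial quotients, read off in order.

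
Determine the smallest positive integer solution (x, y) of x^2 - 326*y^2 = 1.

First expand sqrt(326) as a continued fraction. With x_i = (sqrt(326) + m_i)/d_i and (m_0, d_0) = (0, 1): a_0 = floor(sqrt(326)) = 18, since 18^2 = 324 <= 326 < 361 = 19^2.
Iterate m_{i+1} = d_i*a_i - m_i, d_{i+1} = (326 - m_{i+1}^2)/d_i, a_{i+1} = floor((a_0 + m_{i+1})/d_{i+1}):
  m_1 = 1*18 - 0 = 18, d_1 = (326 - 18^2)/1 = 2/1 = 2, a_1 = floor((18 + 18)/2) = 18.
  m_2 = 2*18 - 18 = 18, d_2 = (326 - 18^2)/2 = 2/2 = 1, a_2 = floor((18 + 18)/1) = 36.
  m_3 = 1*36 - 18 = 18, d_3 = (326 - 18^2)/1 = 2/1 = 2: (m_3, d_3) = (m_1, d_1) = (18, 2), so from here the quotients repeat a_1, a_2; the period length is 2.
So sqrt(326) = [18; (18, 36)] with period length k = 2.
k is even, so the fundamental solution of x^2 - 326y^2 = 1 is (p_{k-1}, q_{k-1}) = (p_1, q_1); compute convergents through index 1.
Convergents (p_i = a_i*p_{i-1} + p_{i-2}, q_i = a_i*q_{i-1} + q_{i-2} with p_{-2}=0, p_{-1}=1, q_{-2}=1, q_{-1}=0):
  i=0: a_0=18, p_0 = 18*1 + 0 = 18, q_0 = 18*0 + 1 = 1.
  i=1: a_1=18, p_1 = 18*18 + 1 = 325, q_1 = 18*1 + 0 = 18.
Check: 325^2 - 326*18^2 = 105625 - 105624 = 1, so (x, y) = (325, 18) solves the equation, and by the theorem it is the least positive solution.

(x, y) = (325, 18)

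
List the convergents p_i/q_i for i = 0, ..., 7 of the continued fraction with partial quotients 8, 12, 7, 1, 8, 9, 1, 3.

Using the convergent recurrence p_i = a_i*p_{i-1} + p_{i-2}, q_i = a_i*q_{i-1} + q_{i-2} with p_{-2}=0, p_{-1}=1, q_{-2}=1, q_{-1}=0:
  i=0: a_0=8, p_0 = 8*1 + 0 = 8, q_0 = 8*0 + 1 = 1.
  i=1: a_1=12, p_1 = 12*8 + 1 = 97, q_1 = 12*1 + 0 = 12.
  i=2: a_2=7, p_2 = 7*97 + 8 = 687, q_2 = 7*12 + 1 = 85.
  i=3: a_3=1, p_3 = 1*687 + 97 = 784, q_3 = 1*85 + 12 = 97.
  i=4: a_4=8, p_4 = 8*784 + 687 = 6959, q_4 = 8*97 + 85 = 861.
  i=5: a_5=9, p_5 = 9*6959 + 784 = 63415, q_5 = 9*861 + 97 = 7846.
  i=6: a_6=1, p_6 = 1*63415 + 6959 = 70374, q_6 = 1*7846 + 861 = 8707.
  i=7: a_7=3, p_7 = 3*70374 + 63415 = 274537, q_7 = 3*8707 + 7846 = 33967.

8/1, 97/12, 687/85, 784/97, 6959/861, 63415/7846, 70374/8707, 274537/33967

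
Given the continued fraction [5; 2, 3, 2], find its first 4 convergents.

5/1, 11/2, 38/7, 87/16

Using the convergent recurrence p_i = a_i*p_{i-1} + p_{i-2}, q_i = a_i*q_{i-1} + q_{i-2} with p_{-2}=0, p_{-1}=1, q_{-2}=1, q_{-1}=0:
  i=0: a_0=5, p_0 = 5*1 + 0 = 5, q_0 = 5*0 + 1 = 1.
  i=1: a_1=2, p_1 = 2*5 + 1 = 11, q_1 = 2*1 + 0 = 2.
  i=2: a_2=3, p_2 = 3*11 + 5 = 38, q_2 = 3*2 + 1 = 7.
  i=3: a_3=2, p_3 = 2*38 + 11 = 87, q_3 = 2*7 + 2 = 16.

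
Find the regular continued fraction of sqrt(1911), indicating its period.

[43; (1, 2, 1, 1, 28, 1, 1, 2, 1, 86)]

Write x_i = (sqrt(1911) + m_i)/d_i with (m_0, d_0) = (0, 1). a_0 = floor(sqrt(1911)) = 43, since 43^2 = 1849 <= 1911 < 1936 = 44^2.
Iterate m_{i+1} = d_i*a_i - m_i, d_{i+1} = (1911 - m_{i+1}^2)/d_i, a_{i+1} = floor((a_0 + m_{i+1})/d_{i+1}):
  m_1 = 1*43 - 0 = 43, d_1 = (1911 - 43^2)/1 = 62/1 = 62, a_1 = floor((43 + 43)/62) = 1.
  m_2 = 62*1 - 43 = 19, d_2 = (1911 - 19^2)/62 = 1550/62 = 25, a_2 = floor((43 + 19)/25) = 2.
  m_3 = 25*2 - 19 = 31, d_3 = (1911 - 31^2)/25 = 950/25 = 38, a_3 = floor((43 + 31)/38) = 1.
  m_4 = 38*1 - 31 = 7, d_4 = (1911 - 7^2)/38 = 1862/38 = 49, a_4 = floor((43 + 7)/49) = 1.
  m_5 = 49*1 - 7 = 42, d_5 = (1911 - 42^2)/49 = 147/49 = 3, a_5 = floor((43 + 42)/3) = 28.
  m_6 = 3*28 - 42 = 42, d_6 = (1911 - 42^2)/3 = 147/3 = 49, a_6 = floor((43 + 42)/49) = 1.
  m_7 = 49*1 - 42 = 7, d_7 = (1911 - 7^2)/49 = 1862/49 = 38, a_7 = floor((43 + 7)/38) = 1.
  m_8 = 38*1 - 7 = 31, d_8 = (1911 - 31^2)/38 = 950/38 = 25, a_8 = floor((43 + 31)/25) = 2.
  m_9 = 25*2 - 31 = 19, d_9 = (1911 - 19^2)/25 = 1550/25 = 62, a_9 = floor((43 + 19)/62) = 1.
  m_10 = 62*1 - 19 = 43, d_10 = (1911 - 43^2)/62 = 62/62 = 1, a_10 = floor((43 + 43)/1) = 86.
  m_11 = 1*86 - 43 = 43, d_11 = (1911 - 43^2)/1 = 62/1 = 62: (m_11, d_11) = (m_1, d_1) = (43, 62), so from here the quotients repeat a_1, ..., a_10; the period length is 10.
Hence the expansion of sqrt(1911) is a_0 = 43 followed by the repeating block 1, 2, 1, 1, 28, 1, 1, 2, 1, 86 (period 10).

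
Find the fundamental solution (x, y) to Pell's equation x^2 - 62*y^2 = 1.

(x, y) = (63, 8)

First expand sqrt(62) as a continued fraction. With x_i = (sqrt(62) + m_i)/d_i and (m_0, d_0) = (0, 1): a_0 = floor(sqrt(62)) = 7, since 7^2 = 49 <= 62 < 64 = 8^2.
Iterate m_{i+1} = d_i*a_i - m_i, d_{i+1} = (62 - m_{i+1}^2)/d_i, a_{i+1} = floor((a_0 + m_{i+1})/d_{i+1}):
  m_1 = 1*7 - 0 = 7, d_1 = (62 - 7^2)/1 = 13/1 = 13, a_1 = floor((7 + 7)/13) = 1.
  m_2 = 13*1 - 7 = 6, d_2 = (62 - 6^2)/13 = 26/13 = 2, a_2 = floor((7 + 6)/2) = 6.
  m_3 = 2*6 - 6 = 6, d_3 = (62 - 6^2)/2 = 26/2 = 13, a_3 = floor((7 + 6)/13) = 1.
  m_4 = 13*1 - 6 = 7, d_4 = (62 - 7^2)/13 = 13/13 = 1, a_4 = floor((7 + 7)/1) = 14.
  m_5 = 1*14 - 7 = 7, d_5 = (62 - 7^2)/1 = 13/1 = 13: (m_5, d_5) = (m_1, d_1) = (7, 13), so from here the quotients repeat a_1, ..., a_4; the period length is 4.
So sqrt(62) = [7; (1, 6, 1, 14)] with period length k = 4.
k is even, so the fundamental solution of x^2 - 62y^2 = 1 is (p_{k-1}, q_{k-1}) = (p_3, q_3); compute convergents through index 3.
Convergents (p_i = a_i*p_{i-1} + p_{i-2}, q_i = a_i*q_{i-1} + q_{i-2} with p_{-2}=0, p_{-1}=1, q_{-2}=1, q_{-1}=0):
  i=0: a_0=7, p_0 = 7*1 + 0 = 7, q_0 = 7*0 + 1 = 1.
  i=1: a_1=1, p_1 = 1*7 + 1 = 8, q_1 = 1*1 + 0 = 1.
  i=2: a_2=6, p_2 = 6*8 + 7 = 55, q_2 = 6*1 + 1 = 7.
  i=3: a_3=1, p_3 = 1*55 + 8 = 63, q_3 = 1*7 + 1 = 8.
Check: 63^2 - 62*8^2 = 3969 - 3968 = 1, so (x, y) = (63, 8) solves the equation, and by the theorem it is the least positive solution.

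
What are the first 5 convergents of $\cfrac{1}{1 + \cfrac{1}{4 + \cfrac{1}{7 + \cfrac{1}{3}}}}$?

Using the convergent recurrence p_i = a_i*p_{i-1} + p_{i-2}, q_i = a_i*q_{i-1} + q_{i-2} with p_{-2}=0, p_{-1}=1, q_{-2}=1, q_{-1}=0:
  i=0: a_0=0, p_0 = 0*1 + 0 = 0, q_0 = 0*0 + 1 = 1.
  i=1: a_1=1, p_1 = 1*0 + 1 = 1, q_1 = 1*1 + 0 = 1.
  i=2: a_2=4, p_2 = 4*1 + 0 = 4, q_2 = 4*1 + 1 = 5.
  i=3: a_3=7, p_3 = 7*4 + 1 = 29, q_3 = 7*5 + 1 = 36.
  i=4: a_4=3, p_4 = 3*29 + 4 = 91, q_4 = 3*36 + 5 = 113.

0/1, 1/1, 4/5, 29/36, 91/113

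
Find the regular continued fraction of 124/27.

Run the Euclidean algorithm on 124 and 27; the successive quotients are the partial quotients a_0, a_1, ... (each step inverts the fractional part left over by the previous one):
  124 = 4*27 + 16, so a_0 = 4.
  27 = 1*16 + 11, so a_1 = 1.
  16 = 1*11 + 5, so a_2 = 1.
  11 = 2*5 + 1, so a_3 = 2.
  5 = 5*1 + 0, so a_4 = 5.
The remainder reaches 0 after 5 divisions, so the expansion has 5 partial quotients, read off in order.

[4; 1, 1, 2, 5]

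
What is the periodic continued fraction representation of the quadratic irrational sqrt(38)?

Write x_i = (sqrt(38) + m_i)/d_i with (m_0, d_0) = (0, 1). a_0 = floor(sqrt(38)) = 6, since 6^2 = 36 <= 38 < 49 = 7^2.
Iterate m_{i+1} = d_i*a_i - m_i, d_{i+1} = (38 - m_{i+1}^2)/d_i, a_{i+1} = floor((a_0 + m_{i+1})/d_{i+1}):
  m_1 = 1*6 - 0 = 6, d_1 = (38 - 6^2)/1 = 2/1 = 2, a_1 = floor((6 + 6)/2) = 6.
  m_2 = 2*6 - 6 = 6, d_2 = (38 - 6^2)/2 = 2/2 = 1, a_2 = floor((6 + 6)/1) = 12.
  m_3 = 1*12 - 6 = 6, d_3 = (38 - 6^2)/1 = 2/1 = 2: (m_3, d_3) = (m_1, d_1) = (6, 2), so from here the quotients repeat a_1, a_2; the period length is 2.
Hence the expansion of sqrt(38) is a_0 = 6 followed by the repeating block 6, 12 (period 2).

[6; (6, 12)]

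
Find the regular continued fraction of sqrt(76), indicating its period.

[8; (1, 2, 1, 1, 5, 4, 5, 1, 1, 2, 1, 16)]

Write x_i = (sqrt(76) + m_i)/d_i with (m_0, d_0) = (0, 1). a_0 = floor(sqrt(76)) = 8, since 8^2 = 64 <= 76 < 81 = 9^2.
Iterate m_{i+1} = d_i*a_i - m_i, d_{i+1} = (76 - m_{i+1}^2)/d_i, a_{i+1} = floor((a_0 + m_{i+1})/d_{i+1}):
  m_1 = 1*8 - 0 = 8, d_1 = (76 - 8^2)/1 = 12/1 = 12, a_1 = floor((8 + 8)/12) = 1.
  m_2 = 12*1 - 8 = 4, d_2 = (76 - 4^2)/12 = 60/12 = 5, a_2 = floor((8 + 4)/5) = 2.
  m_3 = 5*2 - 4 = 6, d_3 = (76 - 6^2)/5 = 40/5 = 8, a_3 = floor((8 + 6)/8) = 1.
  m_4 = 8*1 - 6 = 2, d_4 = (76 - 2^2)/8 = 72/8 = 9, a_4 = floor((8 + 2)/9) = 1.
  m_5 = 9*1 - 2 = 7, d_5 = (76 - 7^2)/9 = 27/9 = 3, a_5 = floor((8 + 7)/3) = 5.
  m_6 = 3*5 - 7 = 8, d_6 = (76 - 8^2)/3 = 12/3 = 4, a_6 = floor((8 + 8)/4) = 4.
  m_7 = 4*4 - 8 = 8, d_7 = (76 - 8^2)/4 = 12/4 = 3, a_7 = floor((8 + 8)/3) = 5.
  m_8 = 3*5 - 8 = 7, d_8 = (76 - 7^2)/3 = 27/3 = 9, a_8 = floor((8 + 7)/9) = 1.
  m_9 = 9*1 - 7 = 2, d_9 = (76 - 2^2)/9 = 72/9 = 8, a_9 = floor((8 + 2)/8) = 1.
  m_10 = 8*1 - 2 = 6, d_10 = (76 - 6^2)/8 = 40/8 = 5, a_10 = floor((8 + 6)/5) = 2.
  m_11 = 5*2 - 6 = 4, d_11 = (76 - 4^2)/5 = 60/5 = 12, a_11 = floor((8 + 4)/12) = 1.
  m_12 = 12*1 - 4 = 8, d_12 = (76 - 8^2)/12 = 12/12 = 1, a_12 = floor((8 + 8)/1) = 16.
  m_13 = 1*16 - 8 = 8, d_13 = (76 - 8^2)/1 = 12/1 = 12: (m_13, d_13) = (m_1, d_1) = (8, 12), so from here the quotients repeat a_1, ..., a_12; the period length is 12.
Hence the expansion of sqrt(76) is a_0 = 8 followed by the repeating block 1, 2, 1, 1, 5, 4, 5, 1, 1, 2, 1, 16 (period 12).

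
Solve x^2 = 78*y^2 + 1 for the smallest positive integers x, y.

(x, y) = (53, 6)

First expand sqrt(78) as a continued fraction. With x_i = (sqrt(78) + m_i)/d_i and (m_0, d_0) = (0, 1): a_0 = floor(sqrt(78)) = 8, since 8^2 = 64 <= 78 < 81 = 9^2.
Iterate m_{i+1} = d_i*a_i - m_i, d_{i+1} = (78 - m_{i+1}^2)/d_i, a_{i+1} = floor((a_0 + m_{i+1})/d_{i+1}):
  m_1 = 1*8 - 0 = 8, d_1 = (78 - 8^2)/1 = 14/1 = 14, a_1 = floor((8 + 8)/14) = 1.
  m_2 = 14*1 - 8 = 6, d_2 = (78 - 6^2)/14 = 42/14 = 3, a_2 = floor((8 + 6)/3) = 4.
  m_3 = 3*4 - 6 = 6, d_3 = (78 - 6^2)/3 = 42/3 = 14, a_3 = floor((8 + 6)/14) = 1.
  m_4 = 14*1 - 6 = 8, d_4 = (78 - 8^2)/14 = 14/14 = 1, a_4 = floor((8 + 8)/1) = 16.
  m_5 = 1*16 - 8 = 8, d_5 = (78 - 8^2)/1 = 14/1 = 14: (m_5, d_5) = (m_1, d_1) = (8, 14), so from here the quotients repeat a_1, ..., a_4; the period length is 4.
So sqrt(78) = [8; (1, 4, 1, 16)] with period length k = 4.
k is even, so the fundamental solution of x^2 - 78y^2 = 1 is (p_{k-1}, q_{k-1}) = (p_3, q_3); compute convergents through index 3.
Convergents (p_i = a_i*p_{i-1} + p_{i-2}, q_i = a_i*q_{i-1} + q_{i-2} with p_{-2}=0, p_{-1}=1, q_{-2}=1, q_{-1}=0):
  i=0: a_0=8, p_0 = 8*1 + 0 = 8, q_0 = 8*0 + 1 = 1.
  i=1: a_1=1, p_1 = 1*8 + 1 = 9, q_1 = 1*1 + 0 = 1.
  i=2: a_2=4, p_2 = 4*9 + 8 = 44, q_2 = 4*1 + 1 = 5.
  i=3: a_3=1, p_3 = 1*44 + 9 = 53, q_3 = 1*5 + 1 = 6.
Check: 53^2 - 78*6^2 = 2809 - 2808 = 1, so (x, y) = (53, 6) solves the equation, and by the theorem it is the least positive solution.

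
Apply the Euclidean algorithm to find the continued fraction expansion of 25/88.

[0; 3, 1, 1, 12]

Run the Euclidean algorithm on 25 and 88; the successive quotients are the partial quotients a_0, a_1, ... (each step inverts the fractional part left over by the previous one):
  25 = 0*88 + 25, so a_0 = 0.
  88 = 3*25 + 13, so a_1 = 3.
  25 = 1*13 + 12, so a_2 = 1.
  13 = 1*12 + 1, so a_3 = 1.
  12 = 12*1 + 0, so a_4 = 12.
The remainder reaches 0 after 5 divisions, so the expansion has 5 partial quotients, read off in order.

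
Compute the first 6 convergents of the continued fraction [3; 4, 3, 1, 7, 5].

3/1, 13/4, 42/13, 55/17, 427/132, 2190/677

Using the convergent recurrence p_i = a_i*p_{i-1} + p_{i-2}, q_i = a_i*q_{i-1} + q_{i-2} with p_{-2}=0, p_{-1}=1, q_{-2}=1, q_{-1}=0:
  i=0: a_0=3, p_0 = 3*1 + 0 = 3, q_0 = 3*0 + 1 = 1.
  i=1: a_1=4, p_1 = 4*3 + 1 = 13, q_1 = 4*1 + 0 = 4.
  i=2: a_2=3, p_2 = 3*13 + 3 = 42, q_2 = 3*4 + 1 = 13.
  i=3: a_3=1, p_3 = 1*42 + 13 = 55, q_3 = 1*13 + 4 = 17.
  i=4: a_4=7, p_4 = 7*55 + 42 = 427, q_4 = 7*17 + 13 = 132.
  i=5: a_5=5, p_5 = 5*427 + 55 = 2190, q_5 = 5*132 + 17 = 677.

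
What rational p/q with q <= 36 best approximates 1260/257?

Expand x = 1260/257 as a continued fraction with the Euclidean algorithm:
  1260 = 4*257 + 232, so a_0 = 4.
  257 = 1*232 + 25, so a_1 = 1.
  232 = 9*25 + 7, so a_2 = 9.
  25 = 3*7 + 4, so a_3 = 3.
  7 = 1*4 + 3, so a_4 = 1.
  4 = 1*3 + 1, so a_5 = 1.
  3 = 3*1 + 0, so a_6 = 3.
so x = [4; 1, 9, 3, 1, 1, 3].
Convergents (p_i = a_i*p_{i-1} + p_{i-2}, q_i = a_i*q_{i-1} + q_{i-2} with p_{-2}=0, p_{-1}=1, q_{-2}=1, q_{-1}=0), until the denominator exceeds 36:
  i=0: a_0=4, p_0 = 4*1 + 0 = 4, q_0 = 4*0 + 1 = 1.
  i=1: a_1=1, p_1 = 1*4 + 1 = 5, q_1 = 1*1 + 0 = 1.
  i=2: a_2=9, p_2 = 9*5 + 4 = 49, q_2 = 9*1 + 1 = 10.
  i=3: a_3=3, p_3 = 3*49 + 5 = 152, q_3 = 3*10 + 1 = 31.
  i=4: a_4=1, p_4 = 1*152 + 49 = 201, q_4 = 1*31 + 10 = 41.
q_4 = 41 > 36, so the last convergent with denominator <= 36 is p_3/q_3 = 152/31.
The closest fraction with denominator <= 36 is either p_3/q_3 or the intermediate fraction (k*p_3 + p_2)/(k*q_3 + q_2) with the largest k >= 1 whose denominator stays <= 36; these approach x as k grows, and every other convergent or intermediate fraction in range is farther away.
Largest k: floor((36 - q_2)/q_3) = floor((36 - 10)/31) = 0.
Since k = 0, no intermediate fraction beyond p_3/q_3 has denominator <= 36, so the convergent 152/31 is the closest (its error is |1260*31 - 152*257|/(257*31) = 4/7967).

152/31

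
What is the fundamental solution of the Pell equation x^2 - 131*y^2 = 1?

(x, y) = (10610, 927)

First expand sqrt(131) as a continued fraction. With x_i = (sqrt(131) + m_i)/d_i and (m_0, d_0) = (0, 1): a_0 = floor(sqrt(131)) = 11, since 11^2 = 121 <= 131 < 144 = 12^2.
Iterate m_{i+1} = d_i*a_i - m_i, d_{i+1} = (131 - m_{i+1}^2)/d_i, a_{i+1} = floor((a_0 + m_{i+1})/d_{i+1}):
  m_1 = 1*11 - 0 = 11, d_1 = (131 - 11^2)/1 = 10/1 = 10, a_1 = floor((11 + 11)/10) = 2.
  m_2 = 10*2 - 11 = 9, d_2 = (131 - 9^2)/10 = 50/10 = 5, a_2 = floor((11 + 9)/5) = 4.
  m_3 = 5*4 - 9 = 11, d_3 = (131 - 11^2)/5 = 10/5 = 2, a_3 = floor((11 + 11)/2) = 11.
  m_4 = 2*11 - 11 = 11, d_4 = (131 - 11^2)/2 = 10/2 = 5, a_4 = floor((11 + 11)/5) = 4.
  m_5 = 5*4 - 11 = 9, d_5 = (131 - 9^2)/5 = 50/5 = 10, a_5 = floor((11 + 9)/10) = 2.
  m_6 = 10*2 - 9 = 11, d_6 = (131 - 11^2)/10 = 10/10 = 1, a_6 = floor((11 + 11)/1) = 22.
  m_7 = 1*22 - 11 = 11, d_7 = (131 - 11^2)/1 = 10/1 = 10: (m_7, d_7) = (m_1, d_1) = (11, 10), so from here the quotients repeat a_1, ..., a_6; the period length is 6.
So sqrt(131) = [11; (2, 4, 11, 4, 2, 22)] with period length k = 6.
k is even, so the fundamental solution of x^2 - 131y^2 = 1 is (p_{k-1}, q_{k-1}) = (p_5, q_5); compute convergents through index 5.
Convergents (p_i = a_i*p_{i-1} + p_{i-2}, q_i = a_i*q_{i-1} + q_{i-2} with p_{-2}=0, p_{-1}=1, q_{-2}=1, q_{-1}=0):
  i=0: a_0=11, p_0 = 11*1 + 0 = 11, q_0 = 11*0 + 1 = 1.
  i=1: a_1=2, p_1 = 2*11 + 1 = 23, q_1 = 2*1 + 0 = 2.
  i=2: a_2=4, p_2 = 4*23 + 11 = 103, q_2 = 4*2 + 1 = 9.
  i=3: a_3=11, p_3 = 11*103 + 23 = 1156, q_3 = 11*9 + 2 = 101.
  i=4: a_4=4, p_4 = 4*1156 + 103 = 4727, q_4 = 4*101 + 9 = 413.
  i=5: a_5=2, p_5 = 2*4727 + 1156 = 10610, q_5 = 2*413 + 101 = 927.
Check: 10610^2 - 131*927^2 = 112572100 - 112572099 = 1, so (x, y) = (10610, 927) solves the equation, and by the theorem it is the least positive solution.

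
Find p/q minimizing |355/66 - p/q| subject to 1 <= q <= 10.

Expand x = 355/66 as a continued fraction with the Euclidean algorithm:
  355 = 5*66 + 25, so a_0 = 5.
  66 = 2*25 + 16, so a_1 = 2.
  25 = 1*16 + 9, so a_2 = 1.
  16 = 1*9 + 7, so a_3 = 1.
  9 = 1*7 + 2, so a_4 = 1.
  7 = 3*2 + 1, so a_5 = 3.
  2 = 2*1 + 0, so a_6 = 2.
so x = [5; 2, 1, 1, 1, 3, 2].
Convergents (p_i = a_i*p_{i-1} + p_{i-2}, q_i = a_i*q_{i-1} + q_{i-2} with p_{-2}=0, p_{-1}=1, q_{-2}=1, q_{-1}=0), until the denominator exceeds 10:
  i=0: a_0=5, p_0 = 5*1 + 0 = 5, q_0 = 5*0 + 1 = 1.
  i=1: a_1=2, p_1 = 2*5 + 1 = 11, q_1 = 2*1 + 0 = 2.
  i=2: a_2=1, p_2 = 1*11 + 5 = 16, q_2 = 1*2 + 1 = 3.
  i=3: a_3=1, p_3 = 1*16 + 11 = 27, q_3 = 1*3 + 2 = 5.
  i=4: a_4=1, p_4 = 1*27 + 16 = 43, q_4 = 1*5 + 3 = 8.
  i=5: a_5=3, p_5 = 3*43 + 27 = 156, q_5 = 3*8 + 5 = 29.
q_5 = 29 > 10, so the last convergent with denominator <= 10 is p_4/q_4 = 43/8.
The closest fraction with denominator <= 10 is either p_4/q_4 or the intermediate fraction (k*p_4 + p_3)/(k*q_4 + q_3) with the largest k >= 1 whose denominator stays <= 10; these approach x as k grows, and every other convergent or intermediate fraction in range is farther away.
Largest k: floor((10 - q_3)/q_4) = floor((10 - 5)/8) = 0.
Since k = 0, no intermediate fraction beyond p_4/q_4 has denominator <= 10, so the convergent 43/8 is the closest (its error is |355*8 - 43*66|/(66*8) = 2/528).

43/8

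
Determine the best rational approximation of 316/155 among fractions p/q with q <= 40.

53/26

Expand x = 316/155 as a continued fraction with the Euclidean algorithm:
  316 = 2*155 + 6, so a_0 = 2.
  155 = 25*6 + 5, so a_1 = 25.
  6 = 1*5 + 1, so a_2 = 1.
  5 = 5*1 + 0, so a_3 = 5.
so x = [2; 25, 1, 5].
Convergents (p_i = a_i*p_{i-1} + p_{i-2}, q_i = a_i*q_{i-1} + q_{i-2} with p_{-2}=0, p_{-1}=1, q_{-2}=1, q_{-1}=0), until the denominator exceeds 40:
  i=0: a_0=2, p_0 = 2*1 + 0 = 2, q_0 = 2*0 + 1 = 1.
  i=1: a_1=25, p_1 = 25*2 + 1 = 51, q_1 = 25*1 + 0 = 25.
  i=2: a_2=1, p_2 = 1*51 + 2 = 53, q_2 = 1*25 + 1 = 26.
  i=3: a_3=5, p_3 = 5*53 + 51 = 316, q_3 = 5*26 + 25 = 155.
q_3 = 155 > 40, so the last convergent with denominator <= 40 is p_2/q_2 = 53/26.
The closest fraction with denominator <= 40 is either p_2/q_2 or the intermediate fraction (k*p_2 + p_1)/(k*q_2 + q_1) with the largest k >= 1 whose denominator stays <= 40; these approach x as k grows, and every other convergent or intermediate fraction in range is farther away.
Largest k: floor((40 - q_1)/q_2) = floor((40 - 25)/26) = 0.
Since k = 0, no intermediate fraction beyond p_2/q_2 has denominator <= 40, so the convergent 53/26 is the closest (its error is |316*26 - 53*155|/(155*26) = 1/4030).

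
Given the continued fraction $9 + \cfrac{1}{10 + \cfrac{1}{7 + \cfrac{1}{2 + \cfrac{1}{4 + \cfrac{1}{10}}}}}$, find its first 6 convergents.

9/1, 91/10, 646/71, 1383/152, 6178/679, 63163/6942

Using the convergent recurrence p_i = a_i*p_{i-1} + p_{i-2}, q_i = a_i*q_{i-1} + q_{i-2} with p_{-2}=0, p_{-1}=1, q_{-2}=1, q_{-1}=0:
  i=0: a_0=9, p_0 = 9*1 + 0 = 9, q_0 = 9*0 + 1 = 1.
  i=1: a_1=10, p_1 = 10*9 + 1 = 91, q_1 = 10*1 + 0 = 10.
  i=2: a_2=7, p_2 = 7*91 + 9 = 646, q_2 = 7*10 + 1 = 71.
  i=3: a_3=2, p_3 = 2*646 + 91 = 1383, q_3 = 2*71 + 10 = 152.
  i=4: a_4=4, p_4 = 4*1383 + 646 = 6178, q_4 = 4*152 + 71 = 679.
  i=5: a_5=10, p_5 = 10*6178 + 1383 = 63163, q_5 = 10*679 + 152 = 6942.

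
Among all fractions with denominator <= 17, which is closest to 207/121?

Expand x = 207/121 as a continued fraction with the Euclidean algorithm:
  207 = 1*121 + 86, so a_0 = 1.
  121 = 1*86 + 35, so a_1 = 1.
  86 = 2*35 + 16, so a_2 = 2.
  35 = 2*16 + 3, so a_3 = 2.
  16 = 5*3 + 1, so a_4 = 5.
  3 = 3*1 + 0, so a_5 = 3.
so x = [1; 1, 2, 2, 5, 3].
Convergents (p_i = a_i*p_{i-1} + p_{i-2}, q_i = a_i*q_{i-1} + q_{i-2} with p_{-2}=0, p_{-1}=1, q_{-2}=1, q_{-1}=0), until the denominator exceeds 17:
  i=0: a_0=1, p_0 = 1*1 + 0 = 1, q_0 = 1*0 + 1 = 1.
  i=1: a_1=1, p_1 = 1*1 + 1 = 2, q_1 = 1*1 + 0 = 1.
  i=2: a_2=2, p_2 = 2*2 + 1 = 5, q_2 = 2*1 + 1 = 3.
  i=3: a_3=2, p_3 = 2*5 + 2 = 12, q_3 = 2*3 + 1 = 7.
  i=4: a_4=5, p_4 = 5*12 + 5 = 65, q_4 = 5*7 + 3 = 38.
q_4 = 38 > 17, so the last convergent with denominator <= 17 is p_3/q_3 = 12/7.
The closest fraction with denominator <= 17 is either p_3/q_3 or the intermediate fraction (k*p_3 + p_2)/(k*q_3 + q_2) with the largest k >= 1 whose denominator stays <= 17; these approach x as k grows, and every other convergent or intermediate fraction in range is farther away.
Largest k: floor((17 - q_2)/q_3) = floor((17 - 3)/7) = 2.
That gives (2*12 + 5)/(2*7 + 3) = 29/17.
Compare the errors: |x - 12/7| = |207*7 - 12*121|/(121*7) = 3/847, and |x - 29/17| = |207*17 - 29*121|/(121*17) = 10/2057.
Cross-multiplying, 3*2057 = 6171 < 8470 = 10*847, so 3/847 is smaller: the convergent 12/7 is closer to x than 29/17.

12/7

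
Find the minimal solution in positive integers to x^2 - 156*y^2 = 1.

First expand sqrt(156) as a continued fraction. With x_i = (sqrt(156) + m_i)/d_i and (m_0, d_0) = (0, 1): a_0 = floor(sqrt(156)) = 12, since 12^2 = 144 <= 156 < 169 = 13^2.
Iterate m_{i+1} = d_i*a_i - m_i, d_{i+1} = (156 - m_{i+1}^2)/d_i, a_{i+1} = floor((a_0 + m_{i+1})/d_{i+1}):
  m_1 = 1*12 - 0 = 12, d_1 = (156 - 12^2)/1 = 12/1 = 12, a_1 = floor((12 + 12)/12) = 2.
  m_2 = 12*2 - 12 = 12, d_2 = (156 - 12^2)/12 = 12/12 = 1, a_2 = floor((12 + 12)/1) = 24.
  m_3 = 1*24 - 12 = 12, d_3 = (156 - 12^2)/1 = 12/1 = 12: (m_3, d_3) = (m_1, d_1) = (12, 12), so from here the quotients repeat a_1, a_2; the period length is 2.
So sqrt(156) = [12; (2, 24)] with period length k = 2.
k is even, so the fundamental solution of x^2 - 156y^2 = 1 is (p_{k-1}, q_{k-1}) = (p_1, q_1); compute convergents through index 1.
Convergents (p_i = a_i*p_{i-1} + p_{i-2}, q_i = a_i*q_{i-1} + q_{i-2} with p_{-2}=0, p_{-1}=1, q_{-2}=1, q_{-1}=0):
  i=0: a_0=12, p_0 = 12*1 + 0 = 12, q_0 = 12*0 + 1 = 1.
  i=1: a_1=2, p_1 = 2*12 + 1 = 25, q_1 = 2*1 + 0 = 2.
Check: 25^2 - 156*2^2 = 625 - 624 = 1, so (x, y) = (25, 2) solves the equation, and by the theorem it is the least positive solution.

(x, y) = (25, 2)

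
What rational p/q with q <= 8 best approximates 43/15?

Expand x = 43/15 as a continued fraction with the Euclidean algorithm:
  43 = 2*15 + 13, so a_0 = 2.
  15 = 1*13 + 2, so a_1 = 1.
  13 = 6*2 + 1, so a_2 = 6.
  2 = 2*1 + 0, so a_3 = 2.
so x = [2; 1, 6, 2].
Convergents (p_i = a_i*p_{i-1} + p_{i-2}, q_i = a_i*q_{i-1} + q_{i-2} with p_{-2}=0, p_{-1}=1, q_{-2}=1, q_{-1}=0), until the denominator exceeds 8:
  i=0: a_0=2, p_0 = 2*1 + 0 = 2, q_0 = 2*0 + 1 = 1.
  i=1: a_1=1, p_1 = 1*2 + 1 = 3, q_1 = 1*1 + 0 = 1.
  i=2: a_2=6, p_2 = 6*3 + 2 = 20, q_2 = 6*1 + 1 = 7.
  i=3: a_3=2, p_3 = 2*20 + 3 = 43, q_3 = 2*7 + 1 = 15.
q_3 = 15 > 8, so the last convergent with denominator <= 8 is p_2/q_2 = 20/7.
The closest fraction with denominator <= 8 is either p_2/q_2 or the intermediate fraction (k*p_2 + p_1)/(k*q_2 + q_1) with the largest k >= 1 whose denominator stays <= 8; these approach x as k grows, and every other convergent or intermediate fraction in range is farther away.
Largest k: floor((8 - q_1)/q_2) = floor((8 - 1)/7) = 1.
That gives (1*20 + 3)/(1*7 + 1) = 23/8.
Compare the errors: |x - 20/7| = |43*7 - 20*15|/(15*7) = 1/105, and |x - 23/8| = |43*8 - 23*15|/(15*8) = 1/120.
Cross-multiplying, 1*105 = 105 < 120 = 1*120, so 1/120 is smaller: the intermediate fraction 23/8 is closer to x than 20/7.

23/8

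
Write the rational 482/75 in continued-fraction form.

[6; 2, 2, 1, 10]

Run the Euclidean algorithm on 482 and 75; the successive quotients are the partial quotients a_0, a_1, ... (each step inverts the fractional part left over by the previous one):
  482 = 6*75 + 32, so a_0 = 6.
  75 = 2*32 + 11, so a_1 = 2.
  32 = 2*11 + 10, so a_2 = 2.
  11 = 1*10 + 1, so a_3 = 1.
  10 = 10*1 + 0, so a_4 = 10.
The remainder reaches 0 after 5 divisions, so the expansion has 5 partial quotients, read off in order.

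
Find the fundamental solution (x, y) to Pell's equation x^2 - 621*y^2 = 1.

(x, y) = (7775, 312)

First expand sqrt(621) as a continued fraction. With x_i = (sqrt(621) + m_i)/d_i and (m_0, d_0) = (0, 1): a_0 = floor(sqrt(621)) = 24, since 24^2 = 576 <= 621 < 625 = 25^2.
Iterate m_{i+1} = d_i*a_i - m_i, d_{i+1} = (621 - m_{i+1}^2)/d_i, a_{i+1} = floor((a_0 + m_{i+1})/d_{i+1}):
  m_1 = 1*24 - 0 = 24, d_1 = (621 - 24^2)/1 = 45/1 = 45, a_1 = floor((24 + 24)/45) = 1.
  m_2 = 45*1 - 24 = 21, d_2 = (621 - 21^2)/45 = 180/45 = 4, a_2 = floor((24 + 21)/4) = 11.
  m_3 = 4*11 - 21 = 23, d_3 = (621 - 23^2)/4 = 92/4 = 23, a_3 = floor((24 + 23)/23) = 2.
  m_4 = 23*2 - 23 = 23, d_4 = (621 - 23^2)/23 = 92/23 = 4, a_4 = floor((24 + 23)/4) = 11.
  m_5 = 4*11 - 23 = 21, d_5 = (621 - 21^2)/4 = 180/4 = 45, a_5 = floor((24 + 21)/45) = 1.
  m_6 = 45*1 - 21 = 24, d_6 = (621 - 24^2)/45 = 45/45 = 1, a_6 = floor((24 + 24)/1) = 48.
  m_7 = 1*48 - 24 = 24, d_7 = (621 - 24^2)/1 = 45/1 = 45: (m_7, d_7) = (m_1, d_1) = (24, 45), so from here the quotients repeat a_1, ..., a_6; the period length is 6.
So sqrt(621) = [24; (1, 11, 2, 11, 1, 48)] with period length k = 6.
k is even, so the fundamental solution of x^2 - 621y^2 = 1 is (p_{k-1}, q_{k-1}) = (p_5, q_5); compute convergents through index 5.
Convergents (p_i = a_i*p_{i-1} + p_{i-2}, q_i = a_i*q_{i-1} + q_{i-2} with p_{-2}=0, p_{-1}=1, q_{-2}=1, q_{-1}=0):
  i=0: a_0=24, p_0 = 24*1 + 0 = 24, q_0 = 24*0 + 1 = 1.
  i=1: a_1=1, p_1 = 1*24 + 1 = 25, q_1 = 1*1 + 0 = 1.
  i=2: a_2=11, p_2 = 11*25 + 24 = 299, q_2 = 11*1 + 1 = 12.
  i=3: a_3=2, p_3 = 2*299 + 25 = 623, q_3 = 2*12 + 1 = 25.
  i=4: a_4=11, p_4 = 11*623 + 299 = 7152, q_4 = 11*25 + 12 = 287.
  i=5: a_5=1, p_5 = 1*7152 + 623 = 7775, q_5 = 1*287 + 25 = 312.
Check: 7775^2 - 621*312^2 = 60450625 - 60450624 = 1, so (x, y) = (7775, 312) solves the equation, and by the theorem it is the least positive solution.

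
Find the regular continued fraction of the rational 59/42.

[1; 2, 2, 8]

Run the Euclidean algorithm on 59 and 42; the successive quotients are the partial quotients a_0, a_1, ... (each step inverts the fractional part left over by the previous one):
  59 = 1*42 + 17, so a_0 = 1.
  42 = 2*17 + 8, so a_1 = 2.
  17 = 2*8 + 1, so a_2 = 2.
  8 = 8*1 + 0, so a_3 = 8.
The remainder reaches 0 after 4 divisions, so the expansion has 4 partial quotients, read off in order.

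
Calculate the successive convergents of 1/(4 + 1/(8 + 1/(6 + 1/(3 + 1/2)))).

0/1, 1/4, 8/33, 49/202, 155/639, 359/1480

Using the convergent recurrence p_i = a_i*p_{i-1} + p_{i-2}, q_i = a_i*q_{i-1} + q_{i-2} with p_{-2}=0, p_{-1}=1, q_{-2}=1, q_{-1}=0:
  i=0: a_0=0, p_0 = 0*1 + 0 = 0, q_0 = 0*0 + 1 = 1.
  i=1: a_1=4, p_1 = 4*0 + 1 = 1, q_1 = 4*1 + 0 = 4.
  i=2: a_2=8, p_2 = 8*1 + 0 = 8, q_2 = 8*4 + 1 = 33.
  i=3: a_3=6, p_3 = 6*8 + 1 = 49, q_3 = 6*33 + 4 = 202.
  i=4: a_4=3, p_4 = 3*49 + 8 = 155, q_4 = 3*202 + 33 = 639.
  i=5: a_5=2, p_5 = 2*155 + 49 = 359, q_5 = 2*639 + 202 = 1480.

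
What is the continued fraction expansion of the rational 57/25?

Run the Euclidean algorithm on 57 and 25; the successive quotients are the partial quotients a_0, a_1, ... (each step inverts the fractional part left over by the previous one):
  57 = 2*25 + 7, so a_0 = 2.
  25 = 3*7 + 4, so a_1 = 3.
  7 = 1*4 + 3, so a_2 = 1.
  4 = 1*3 + 1, so a_3 = 1.
  3 = 3*1 + 0, so a_4 = 3.
The remainder reaches 0 after 5 divisions, so the expansion has 5 partial quotients, read off in order.

[2; 3, 1, 1, 3]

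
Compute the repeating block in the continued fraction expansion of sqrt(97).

[9; (1, 5, 1, 1, 1, 1, 1, 1, 5, 1, 18)]

Write x_i = (sqrt(97) + m_i)/d_i with (m_0, d_0) = (0, 1). a_0 = floor(sqrt(97)) = 9, since 9^2 = 81 <= 97 < 100 = 10^2.
Iterate m_{i+1} = d_i*a_i - m_i, d_{i+1} = (97 - m_{i+1}^2)/d_i, a_{i+1} = floor((a_0 + m_{i+1})/d_{i+1}):
  m_1 = 1*9 - 0 = 9, d_1 = (97 - 9^2)/1 = 16/1 = 16, a_1 = floor((9 + 9)/16) = 1.
  m_2 = 16*1 - 9 = 7, d_2 = (97 - 7^2)/16 = 48/16 = 3, a_2 = floor((9 + 7)/3) = 5.
  m_3 = 3*5 - 7 = 8, d_3 = (97 - 8^2)/3 = 33/3 = 11, a_3 = floor((9 + 8)/11) = 1.
  m_4 = 11*1 - 8 = 3, d_4 = (97 - 3^2)/11 = 88/11 = 8, a_4 = floor((9 + 3)/8) = 1.
  m_5 = 8*1 - 3 = 5, d_5 = (97 - 5^2)/8 = 72/8 = 9, a_5 = floor((9 + 5)/9) = 1.
  m_6 = 9*1 - 5 = 4, d_6 = (97 - 4^2)/9 = 81/9 = 9, a_6 = floor((9 + 4)/9) = 1.
  m_7 = 9*1 - 4 = 5, d_7 = (97 - 5^2)/9 = 72/9 = 8, a_7 = floor((9 + 5)/8) = 1.
  m_8 = 8*1 - 5 = 3, d_8 = (97 - 3^2)/8 = 88/8 = 11, a_8 = floor((9 + 3)/11) = 1.
  m_9 = 11*1 - 3 = 8, d_9 = (97 - 8^2)/11 = 33/11 = 3, a_9 = floor((9 + 8)/3) = 5.
  m_10 = 3*5 - 8 = 7, d_10 = (97 - 7^2)/3 = 48/3 = 16, a_10 = floor((9 + 7)/16) = 1.
  m_11 = 16*1 - 7 = 9, d_11 = (97 - 9^2)/16 = 16/16 = 1, a_11 = floor((9 + 9)/1) = 18.
  m_12 = 1*18 - 9 = 9, d_12 = (97 - 9^2)/1 = 16/1 = 16: (m_12, d_12) = (m_1, d_1) = (9, 16), so from here the quotients repeat a_1, ..., a_11; the period length is 11.
Hence the expansion of sqrt(97) is a_0 = 9 followed by the repeating block 1, 5, 1, 1, 1, 1, 1, 1, 5, 1, 18 (period 11).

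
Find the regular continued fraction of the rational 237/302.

Run the Euclidean algorithm on 237 and 302; the successive quotients are the partial quotients a_0, a_1, ... (each step inverts the fractional part left over by the previous one):
  237 = 0*302 + 237, so a_0 = 0.
  302 = 1*237 + 65, so a_1 = 1.
  237 = 3*65 + 42, so a_2 = 3.
  65 = 1*42 + 23, so a_3 = 1.
  42 = 1*23 + 19, so a_4 = 1.
  23 = 1*19 + 4, so a_5 = 1.
  19 = 4*4 + 3, so a_6 = 4.
  4 = 1*3 + 1, so a_7 = 1.
  3 = 3*1 + 0, so a_8 = 3.
The remainder reaches 0 after 9 divisions, so the expansion has 9 partial quotients, read off in order.

[0; 1, 3, 1, 1, 1, 4, 1, 3]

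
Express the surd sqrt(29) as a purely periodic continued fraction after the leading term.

Write x_i = (sqrt(29) + m_i)/d_i with (m_0, d_0) = (0, 1). a_0 = floor(sqrt(29)) = 5, since 5^2 = 25 <= 29 < 36 = 6^2.
Iterate m_{i+1} = d_i*a_i - m_i, d_{i+1} = (29 - m_{i+1}^2)/d_i, a_{i+1} = floor((a_0 + m_{i+1})/d_{i+1}):
  m_1 = 1*5 - 0 = 5, d_1 = (29 - 5^2)/1 = 4/1 = 4, a_1 = floor((5 + 5)/4) = 2.
  m_2 = 4*2 - 5 = 3, d_2 = (29 - 3^2)/4 = 20/4 = 5, a_2 = floor((5 + 3)/5) = 1.
  m_3 = 5*1 - 3 = 2, d_3 = (29 - 2^2)/5 = 25/5 = 5, a_3 = floor((5 + 2)/5) = 1.
  m_4 = 5*1 - 2 = 3, d_4 = (29 - 3^2)/5 = 20/5 = 4, a_4 = floor((5 + 3)/4) = 2.
  m_5 = 4*2 - 3 = 5, d_5 = (29 - 5^2)/4 = 4/4 = 1, a_5 = floor((5 + 5)/1) = 10.
  m_6 = 1*10 - 5 = 5, d_6 = (29 - 5^2)/1 = 4/1 = 4: (m_6, d_6) = (m_1, d_1) = (5, 4), so from here the quotients repeat a_1, ..., a_5; the period length is 5.
Hence the expansion of sqrt(29) is a_0 = 5 followed by the repeating block 2, 1, 1, 2, 10 (period 5).

[5; (2, 1, 1, 2, 10)]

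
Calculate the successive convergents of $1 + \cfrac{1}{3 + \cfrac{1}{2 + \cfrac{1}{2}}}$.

Using the convergent recurrence p_i = a_i*p_{i-1} + p_{i-2}, q_i = a_i*q_{i-1} + q_{i-2} with p_{-2}=0, p_{-1}=1, q_{-2}=1, q_{-1}=0:
  i=0: a_0=1, p_0 = 1*1 + 0 = 1, q_0 = 1*0 + 1 = 1.
  i=1: a_1=3, p_1 = 3*1 + 1 = 4, q_1 = 3*1 + 0 = 3.
  i=2: a_2=2, p_2 = 2*4 + 1 = 9, q_2 = 2*3 + 1 = 7.
  i=3: a_3=2, p_3 = 2*9 + 4 = 22, q_3 = 2*7 + 3 = 17.

1/1, 4/3, 9/7, 22/17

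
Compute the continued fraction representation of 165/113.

[1; 2, 5, 1, 3, 2]

Run the Euclidean algorithm on 165 and 113; the successive quotients are the partial quotients a_0, a_1, ... (each step inverts the fractional part left over by the previous one):
  165 = 1*113 + 52, so a_0 = 1.
  113 = 2*52 + 9, so a_1 = 2.
  52 = 5*9 + 7, so a_2 = 5.
  9 = 1*7 + 2, so a_3 = 1.
  7 = 3*2 + 1, so a_4 = 3.
  2 = 2*1 + 0, so a_5 = 2.
The remainder reaches 0 after 6 divisions, so the expansion has 6 partial quotients, read off in order.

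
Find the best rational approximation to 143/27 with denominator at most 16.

53/10

Expand x = 143/27 as a continued fraction with the Euclidean algorithm:
  143 = 5*27 + 8, so a_0 = 5.
  27 = 3*8 + 3, so a_1 = 3.
  8 = 2*3 + 2, so a_2 = 2.
  3 = 1*2 + 1, so a_3 = 1.
  2 = 2*1 + 0, so a_4 = 2.
so x = [5; 3, 2, 1, 2].
Convergents (p_i = a_i*p_{i-1} + p_{i-2}, q_i = a_i*q_{i-1} + q_{i-2} with p_{-2}=0, p_{-1}=1, q_{-2}=1, q_{-1}=0), until the denominator exceeds 16:
  i=0: a_0=5, p_0 = 5*1 + 0 = 5, q_0 = 5*0 + 1 = 1.
  i=1: a_1=3, p_1 = 3*5 + 1 = 16, q_1 = 3*1 + 0 = 3.
  i=2: a_2=2, p_2 = 2*16 + 5 = 37, q_2 = 2*3 + 1 = 7.
  i=3: a_3=1, p_3 = 1*37 + 16 = 53, q_3 = 1*7 + 3 = 10.
  i=4: a_4=2, p_4 = 2*53 + 37 = 143, q_4 = 2*10 + 7 = 27.
q_4 = 27 > 16, so the last convergent with denominator <= 16 is p_3/q_3 = 53/10.
The closest fraction with denominator <= 16 is either p_3/q_3 or the intermediate fraction (k*p_3 + p_2)/(k*q_3 + q_2) with the largest k >= 1 whose denominator stays <= 16; these approach x as k grows, and every other convergent or intermediate fraction in range is farther away.
Largest k: floor((16 - q_2)/q_3) = floor((16 - 7)/10) = 0.
Since k = 0, no intermediate fraction beyond p_3/q_3 has denominator <= 16, so the convergent 53/10 is the closest (its error is |143*10 - 53*27|/(27*10) = 1/270).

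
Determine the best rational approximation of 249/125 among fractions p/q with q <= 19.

2/1

Expand x = 249/125 as a continued fraction with the Euclidean algorithm:
  249 = 1*125 + 124, so a_0 = 1.
  125 = 1*124 + 1, so a_1 = 1.
  124 = 124*1 + 0, so a_2 = 124.
so x = [1; 1, 124].
Convergents (p_i = a_i*p_{i-1} + p_{i-2}, q_i = a_i*q_{i-1} + q_{i-2} with p_{-2}=0, p_{-1}=1, q_{-2}=1, q_{-1}=0), until the denominator exceeds 19:
  i=0: a_0=1, p_0 = 1*1 + 0 = 1, q_0 = 1*0 + 1 = 1.
  i=1: a_1=1, p_1 = 1*1 + 1 = 2, q_1 = 1*1 + 0 = 1.
  i=2: a_2=124, p_2 = 124*2 + 1 = 249, q_2 = 124*1 + 1 = 125.
q_2 = 125 > 19, so the last convergent with denominator <= 19 is p_1/q_1 = 2/1.
The closest fraction with denominator <= 19 is either p_1/q_1 or the intermediate fraction (k*p_1 + p_0)/(k*q_1 + q_0) with the largest k >= 1 whose denominator stays <= 19; these approach x as k grows, and every other convergent or intermediate fraction in range is farther away.
Largest k: floor((19 - q_0)/q_1) = floor((19 - 1)/1) = 18.
That gives (18*2 + 1)/(18*1 + 1) = 37/19.
Compare the errors: |x - 2/1| = |249*1 - 2*125|/(125*1) = 1/125, and |x - 37/19| = |249*19 - 37*125|/(125*19) = 106/2375.
Cross-multiplying, 1*2375 = 2375 < 13250 = 106*125, so 1/125 is smaller: the convergent 2/1 is closer to x than 37/19.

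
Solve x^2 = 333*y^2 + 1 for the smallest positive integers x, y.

First expand sqrt(333) as a continued fraction. With x_i = (sqrt(333) + m_i)/d_i and (m_0, d_0) = (0, 1): a_0 = floor(sqrt(333)) = 18, since 18^2 = 324 <= 333 < 361 = 19^2.
Iterate m_{i+1} = d_i*a_i - m_i, d_{i+1} = (333 - m_{i+1}^2)/d_i, a_{i+1} = floor((a_0 + m_{i+1})/d_{i+1}):
  m_1 = 1*18 - 0 = 18, d_1 = (333 - 18^2)/1 = 9/1 = 9, a_1 = floor((18 + 18)/9) = 4.
  m_2 = 9*4 - 18 = 18, d_2 = (333 - 18^2)/9 = 9/9 = 1, a_2 = floor((18 + 18)/1) = 36.
  m_3 = 1*36 - 18 = 18, d_3 = (333 - 18^2)/1 = 9/1 = 9: (m_3, d_3) = (m_1, d_1) = (18, 9), so from here the quotients repeat a_1, a_2; the period length is 2.
So sqrt(333) = [18; (4, 36)] with period length k = 2.
k is even, so the fundamental solution of x^2 - 333y^2 = 1 is (p_{k-1}, q_{k-1}) = (p_1, q_1); compute convergents through index 1.
Convergents (p_i = a_i*p_{i-1} + p_{i-2}, q_i = a_i*q_{i-1} + q_{i-2} with p_{-2}=0, p_{-1}=1, q_{-2}=1, q_{-1}=0):
  i=0: a_0=18, p_0 = 18*1 + 0 = 18, q_0 = 18*0 + 1 = 1.
  i=1: a_1=4, p_1 = 4*18 + 1 = 73, q_1 = 4*1 + 0 = 4.
Check: 73^2 - 333*4^2 = 5329 - 5328 = 1, so (x, y) = (73, 4) solves the equation, and by the theorem it is the least positive solution.

(x, y) = (73, 4)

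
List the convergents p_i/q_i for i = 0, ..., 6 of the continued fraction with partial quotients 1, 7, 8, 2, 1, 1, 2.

Using the convergent recurrence p_i = a_i*p_{i-1} + p_{i-2}, q_i = a_i*q_{i-1} + q_{i-2} with p_{-2}=0, p_{-1}=1, q_{-2}=1, q_{-1}=0:
  i=0: a_0=1, p_0 = 1*1 + 0 = 1, q_0 = 1*0 + 1 = 1.
  i=1: a_1=7, p_1 = 7*1 + 1 = 8, q_1 = 7*1 + 0 = 7.
  i=2: a_2=8, p_2 = 8*8 + 1 = 65, q_2 = 8*7 + 1 = 57.
  i=3: a_3=2, p_3 = 2*65 + 8 = 138, q_3 = 2*57 + 7 = 121.
  i=4: a_4=1, p_4 = 1*138 + 65 = 203, q_4 = 1*121 + 57 = 178.
  i=5: a_5=1, p_5 = 1*203 + 138 = 341, q_5 = 1*178 + 121 = 299.
  i=6: a_6=2, p_6 = 2*341 + 203 = 885, q_6 = 2*299 + 178 = 776.

1/1, 8/7, 65/57, 138/121, 203/178, 341/299, 885/776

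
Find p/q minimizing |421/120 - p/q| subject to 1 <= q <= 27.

Expand x = 421/120 as a continued fraction with the Euclidean algorithm:
  421 = 3*120 + 61, so a_0 = 3.
  120 = 1*61 + 59, so a_1 = 1.
  61 = 1*59 + 2, so a_2 = 1.
  59 = 29*2 + 1, so a_3 = 29.
  2 = 2*1 + 0, so a_4 = 2.
so x = [3; 1, 1, 29, 2].
Convergents (p_i = a_i*p_{i-1} + p_{i-2}, q_i = a_i*q_{i-1} + q_{i-2} with p_{-2}=0, p_{-1}=1, q_{-2}=1, q_{-1}=0), until the denominator exceeds 27:
  i=0: a_0=3, p_0 = 3*1 + 0 = 3, q_0 = 3*0 + 1 = 1.
  i=1: a_1=1, p_1 = 1*3 + 1 = 4, q_1 = 1*1 + 0 = 1.
  i=2: a_2=1, p_2 = 1*4 + 3 = 7, q_2 = 1*1 + 1 = 2.
  i=3: a_3=29, p_3 = 29*7 + 4 = 207, q_3 = 29*2 + 1 = 59.
q_3 = 59 > 27, so the last convergent with denominator <= 27 is p_2/q_2 = 7/2.
The closest fraction with denominator <= 27 is either p_2/q_2 or the intermediate fraction (k*p_2 + p_1)/(k*q_2 + q_1) with the largest k >= 1 whose denominator stays <= 27; these approach x as k grows, and every other convergent or intermediate fraction in range is farther away.
Largest k: floor((27 - q_1)/q_2) = floor((27 - 1)/2) = 13.
That gives (13*7 + 4)/(13*2 + 1) = 95/27.
Compare the errors: |x - 7/2| = |421*2 - 7*120|/(120*2) = 2/240, and |x - 95/27| = |421*27 - 95*120|/(120*27) = 33/3240.
Cross-multiplying, 2*3240 = 6480 < 7920 = 33*240, so 2/240 is smaller: the convergent 7/2 is closer to x than 95/27.

7/2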